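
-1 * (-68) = 68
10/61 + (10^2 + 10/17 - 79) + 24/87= 662449/30073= 22.03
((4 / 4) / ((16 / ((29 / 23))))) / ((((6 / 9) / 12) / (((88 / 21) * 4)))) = 3828 / 161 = 23.78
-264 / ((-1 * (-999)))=-88 / 333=-0.26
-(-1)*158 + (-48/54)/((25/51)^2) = 96438/625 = 154.30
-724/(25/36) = -26064/25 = -1042.56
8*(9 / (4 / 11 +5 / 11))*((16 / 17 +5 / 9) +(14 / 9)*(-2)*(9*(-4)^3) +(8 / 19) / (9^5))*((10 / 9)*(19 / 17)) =30102206667280 / 153586449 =195995.20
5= 5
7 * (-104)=-728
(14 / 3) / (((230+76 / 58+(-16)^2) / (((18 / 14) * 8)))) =348 / 3533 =0.10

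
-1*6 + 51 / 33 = -49 / 11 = -4.45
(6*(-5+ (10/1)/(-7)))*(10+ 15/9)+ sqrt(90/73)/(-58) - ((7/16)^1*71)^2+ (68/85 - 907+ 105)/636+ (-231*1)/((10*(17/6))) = -985564207/691968 - 3*sqrt(730)/4234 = -1424.31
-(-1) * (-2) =-2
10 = 10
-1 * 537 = -537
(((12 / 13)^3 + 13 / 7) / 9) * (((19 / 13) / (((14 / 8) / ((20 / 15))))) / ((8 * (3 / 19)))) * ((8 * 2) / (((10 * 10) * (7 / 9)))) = 117417416 / 2204195175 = 0.05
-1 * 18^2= -324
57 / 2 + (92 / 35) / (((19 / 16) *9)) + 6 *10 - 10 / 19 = 88.22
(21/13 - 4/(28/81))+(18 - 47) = -3545/91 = -38.96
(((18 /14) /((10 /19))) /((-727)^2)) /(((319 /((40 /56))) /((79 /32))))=13509 /528731955136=0.00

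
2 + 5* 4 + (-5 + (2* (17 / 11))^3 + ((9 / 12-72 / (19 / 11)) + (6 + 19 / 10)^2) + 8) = 48052556 / 632225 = 76.01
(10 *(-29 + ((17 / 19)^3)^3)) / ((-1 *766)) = 46196776795470 / 123589388249357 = 0.37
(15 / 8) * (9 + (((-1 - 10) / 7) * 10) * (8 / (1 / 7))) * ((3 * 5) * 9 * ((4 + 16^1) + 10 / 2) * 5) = -220471875 / 8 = -27558984.38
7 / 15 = 0.47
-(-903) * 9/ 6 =2709/ 2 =1354.50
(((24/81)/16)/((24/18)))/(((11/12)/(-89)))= -1.35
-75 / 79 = -0.95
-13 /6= -2.17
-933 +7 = -926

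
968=968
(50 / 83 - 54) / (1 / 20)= -1067.95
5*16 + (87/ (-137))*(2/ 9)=32822/ 411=79.86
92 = 92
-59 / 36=-1.64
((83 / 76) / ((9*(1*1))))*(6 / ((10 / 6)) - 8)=-913 / 1710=-0.53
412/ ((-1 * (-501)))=412/ 501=0.82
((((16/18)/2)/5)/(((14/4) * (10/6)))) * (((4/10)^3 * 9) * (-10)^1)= -384/4375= -0.09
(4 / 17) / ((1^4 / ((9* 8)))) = 288 / 17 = 16.94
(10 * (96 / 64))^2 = 225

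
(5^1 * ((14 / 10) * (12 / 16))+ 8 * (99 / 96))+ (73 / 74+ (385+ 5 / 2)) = 29747 / 74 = 401.99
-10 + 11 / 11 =-9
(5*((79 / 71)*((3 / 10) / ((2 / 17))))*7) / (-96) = -9401 / 9088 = -1.03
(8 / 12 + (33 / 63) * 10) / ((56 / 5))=155 / 294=0.53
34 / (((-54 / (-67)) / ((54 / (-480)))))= -1139 / 240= -4.75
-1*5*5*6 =-150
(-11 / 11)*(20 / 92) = -5 / 23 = -0.22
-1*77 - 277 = -354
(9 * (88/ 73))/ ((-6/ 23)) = -3036/ 73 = -41.59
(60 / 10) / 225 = 2 / 75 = 0.03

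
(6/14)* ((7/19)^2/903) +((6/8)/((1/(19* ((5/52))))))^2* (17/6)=7144935353/1343174144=5.32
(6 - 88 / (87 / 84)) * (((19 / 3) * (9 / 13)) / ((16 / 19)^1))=-1240035 / 3016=-411.15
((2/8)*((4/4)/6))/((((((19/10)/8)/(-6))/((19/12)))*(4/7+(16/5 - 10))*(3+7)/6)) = 35/218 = 0.16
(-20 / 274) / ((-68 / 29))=145 / 4658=0.03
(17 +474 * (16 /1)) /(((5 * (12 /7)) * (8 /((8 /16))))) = 53207 /960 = 55.42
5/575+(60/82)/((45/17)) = 0.29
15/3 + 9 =14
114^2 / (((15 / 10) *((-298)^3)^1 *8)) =-1083 / 26463592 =-0.00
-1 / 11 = -0.09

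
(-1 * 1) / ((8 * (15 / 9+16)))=-3 / 424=-0.01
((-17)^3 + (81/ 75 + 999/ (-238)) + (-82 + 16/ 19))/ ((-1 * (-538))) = -9.29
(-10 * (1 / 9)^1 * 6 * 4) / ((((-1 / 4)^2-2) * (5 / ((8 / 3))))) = 2048 / 279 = 7.34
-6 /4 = -3 /2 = -1.50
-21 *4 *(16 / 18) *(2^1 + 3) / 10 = -112 / 3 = -37.33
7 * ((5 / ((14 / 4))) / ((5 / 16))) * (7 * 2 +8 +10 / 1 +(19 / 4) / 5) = 5272 / 5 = 1054.40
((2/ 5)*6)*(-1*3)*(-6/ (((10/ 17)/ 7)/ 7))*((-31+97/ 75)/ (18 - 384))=11135544/ 38125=292.08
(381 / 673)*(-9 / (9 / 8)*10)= -30480 / 673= -45.29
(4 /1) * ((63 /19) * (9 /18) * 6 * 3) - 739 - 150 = -14623 /19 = -769.63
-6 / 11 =-0.55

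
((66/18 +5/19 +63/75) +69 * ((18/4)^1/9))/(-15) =-111919/42750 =-2.62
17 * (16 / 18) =136 / 9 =15.11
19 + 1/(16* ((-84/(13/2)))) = 51059/2688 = 19.00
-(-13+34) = -21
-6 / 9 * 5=-10 / 3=-3.33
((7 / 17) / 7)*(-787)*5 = -231.47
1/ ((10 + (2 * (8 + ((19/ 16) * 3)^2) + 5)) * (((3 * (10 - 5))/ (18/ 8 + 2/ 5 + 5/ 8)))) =2096/ 541275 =0.00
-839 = -839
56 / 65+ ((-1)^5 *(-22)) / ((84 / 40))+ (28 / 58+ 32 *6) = 203.82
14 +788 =802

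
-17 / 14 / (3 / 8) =-68 / 21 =-3.24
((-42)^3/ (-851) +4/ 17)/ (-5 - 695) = -12629/ 101269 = -0.12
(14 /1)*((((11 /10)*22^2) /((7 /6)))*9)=57499.20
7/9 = 0.78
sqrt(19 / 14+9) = sqrt(2030) / 14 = 3.22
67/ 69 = 0.97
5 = 5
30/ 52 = 15/ 26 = 0.58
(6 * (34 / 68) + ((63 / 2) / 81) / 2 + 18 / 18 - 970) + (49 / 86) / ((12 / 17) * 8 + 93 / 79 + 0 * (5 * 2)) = -4567034843 / 4729140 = -965.72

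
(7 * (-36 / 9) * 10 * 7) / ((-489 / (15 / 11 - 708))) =-5078360 / 1793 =-2832.33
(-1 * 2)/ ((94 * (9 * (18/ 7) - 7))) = -7/ 5311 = -0.00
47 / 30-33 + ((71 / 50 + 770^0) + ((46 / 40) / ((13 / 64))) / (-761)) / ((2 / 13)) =-3596111 / 228300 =-15.75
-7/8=-0.88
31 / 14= 2.21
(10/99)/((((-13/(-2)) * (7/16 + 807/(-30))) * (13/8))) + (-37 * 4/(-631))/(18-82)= -1439751299/357595544592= -0.00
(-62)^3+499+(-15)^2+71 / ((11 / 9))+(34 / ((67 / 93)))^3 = -438136300007 / 3308393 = -132431.76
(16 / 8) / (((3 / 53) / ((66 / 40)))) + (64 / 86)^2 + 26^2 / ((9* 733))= 7191400819 / 121978530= 58.96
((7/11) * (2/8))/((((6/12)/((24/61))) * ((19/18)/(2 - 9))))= -10584/12749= -0.83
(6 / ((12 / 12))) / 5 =6 / 5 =1.20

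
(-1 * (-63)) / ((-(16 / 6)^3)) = -1701 / 512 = -3.32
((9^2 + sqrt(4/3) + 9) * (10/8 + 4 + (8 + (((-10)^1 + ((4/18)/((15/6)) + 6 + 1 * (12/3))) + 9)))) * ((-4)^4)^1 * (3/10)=257344 * sqrt(3)/225 + 772032/5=156387.44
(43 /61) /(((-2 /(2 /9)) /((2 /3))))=-0.05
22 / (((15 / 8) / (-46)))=-8096 / 15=-539.73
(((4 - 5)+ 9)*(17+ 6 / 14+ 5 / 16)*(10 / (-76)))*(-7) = 130.72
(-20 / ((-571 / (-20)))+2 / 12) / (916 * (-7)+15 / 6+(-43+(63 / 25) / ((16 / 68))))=91450 / 1103478627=0.00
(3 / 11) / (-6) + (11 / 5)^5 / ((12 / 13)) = 23011543 / 412500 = 55.79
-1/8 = -0.12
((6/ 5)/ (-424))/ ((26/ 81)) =-0.01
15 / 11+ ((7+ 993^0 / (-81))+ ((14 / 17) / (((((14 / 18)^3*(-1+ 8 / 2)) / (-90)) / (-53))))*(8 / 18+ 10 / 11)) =2801971673 / 742203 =3775.21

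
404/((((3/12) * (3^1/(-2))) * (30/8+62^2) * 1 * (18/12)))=-25856/138519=-0.19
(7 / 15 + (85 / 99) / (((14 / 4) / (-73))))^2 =3652147489 / 12006225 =304.19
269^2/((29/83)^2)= 498494929/841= 592740.70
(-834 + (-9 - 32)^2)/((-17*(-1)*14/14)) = 49.82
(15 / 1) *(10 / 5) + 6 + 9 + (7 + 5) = 57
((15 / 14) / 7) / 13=15 / 1274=0.01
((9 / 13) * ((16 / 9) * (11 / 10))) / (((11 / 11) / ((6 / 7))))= 528 / 455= 1.16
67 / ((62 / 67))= 4489 / 62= 72.40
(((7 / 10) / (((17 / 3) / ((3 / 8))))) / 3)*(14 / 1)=147 / 680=0.22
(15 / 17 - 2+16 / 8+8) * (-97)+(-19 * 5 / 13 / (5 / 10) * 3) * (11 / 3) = -225941 / 221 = -1022.36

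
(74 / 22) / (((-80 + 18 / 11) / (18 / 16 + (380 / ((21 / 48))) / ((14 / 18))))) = -16213437 / 337904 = -47.98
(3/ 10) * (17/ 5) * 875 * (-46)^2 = 1888530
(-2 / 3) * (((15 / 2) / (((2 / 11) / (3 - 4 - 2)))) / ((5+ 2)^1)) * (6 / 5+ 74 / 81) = 4708 / 189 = 24.91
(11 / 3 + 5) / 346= 13 / 519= 0.03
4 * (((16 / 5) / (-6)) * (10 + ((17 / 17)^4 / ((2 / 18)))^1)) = -40.53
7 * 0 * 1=0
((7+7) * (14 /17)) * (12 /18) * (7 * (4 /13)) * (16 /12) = 43904 /1989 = 22.07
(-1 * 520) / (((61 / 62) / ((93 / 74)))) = -1499160 / 2257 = -664.23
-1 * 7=-7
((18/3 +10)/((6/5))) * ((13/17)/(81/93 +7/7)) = 8060/1479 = 5.45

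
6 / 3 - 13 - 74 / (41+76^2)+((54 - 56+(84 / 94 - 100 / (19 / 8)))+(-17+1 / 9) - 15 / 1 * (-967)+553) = 233551791383 / 15583743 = 14986.89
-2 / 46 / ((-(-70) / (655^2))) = -266.48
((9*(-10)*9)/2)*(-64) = 25920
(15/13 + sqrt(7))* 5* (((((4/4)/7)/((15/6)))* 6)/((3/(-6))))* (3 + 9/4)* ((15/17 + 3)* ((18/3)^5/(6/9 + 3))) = -2519424* sqrt(7)/17 - 37791360/221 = -563105.71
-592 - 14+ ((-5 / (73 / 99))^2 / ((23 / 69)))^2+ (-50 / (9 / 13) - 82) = 4668716535703 / 255584169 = 18266.85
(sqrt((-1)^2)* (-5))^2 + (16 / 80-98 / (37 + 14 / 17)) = 72688 / 3215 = 22.61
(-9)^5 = -59049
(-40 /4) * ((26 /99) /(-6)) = 0.44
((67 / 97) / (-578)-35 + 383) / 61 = 19510901 / 3420026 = 5.70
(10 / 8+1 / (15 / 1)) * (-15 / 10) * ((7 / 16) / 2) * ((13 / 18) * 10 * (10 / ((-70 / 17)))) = 17459 / 2304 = 7.58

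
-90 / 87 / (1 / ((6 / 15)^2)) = -24 / 145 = -0.17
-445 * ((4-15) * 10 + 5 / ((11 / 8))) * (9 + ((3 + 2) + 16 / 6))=8677500 / 11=788863.64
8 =8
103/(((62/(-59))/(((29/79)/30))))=-176233/146940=-1.20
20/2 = 10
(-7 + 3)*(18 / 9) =-8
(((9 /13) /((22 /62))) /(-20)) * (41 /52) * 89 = -1018071 /148720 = -6.85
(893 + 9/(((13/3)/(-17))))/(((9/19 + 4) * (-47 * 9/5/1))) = -211850/93483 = -2.27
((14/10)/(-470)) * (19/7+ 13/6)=-0.01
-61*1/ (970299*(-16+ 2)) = 61/ 13584186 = 0.00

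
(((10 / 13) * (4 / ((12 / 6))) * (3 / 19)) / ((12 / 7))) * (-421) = -14735 / 247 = -59.66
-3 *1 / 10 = -3 / 10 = -0.30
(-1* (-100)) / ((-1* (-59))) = 100 / 59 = 1.69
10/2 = 5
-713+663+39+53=42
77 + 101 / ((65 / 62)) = 11267 / 65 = 173.34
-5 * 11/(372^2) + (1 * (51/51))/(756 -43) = 3199/3182832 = 0.00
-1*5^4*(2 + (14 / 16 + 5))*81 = -3189375 / 8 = -398671.88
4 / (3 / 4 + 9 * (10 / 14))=112 / 201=0.56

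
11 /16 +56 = 907 /16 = 56.69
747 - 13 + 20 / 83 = 60942 / 83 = 734.24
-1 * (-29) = 29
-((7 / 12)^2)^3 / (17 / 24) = -117649 / 2115072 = -0.06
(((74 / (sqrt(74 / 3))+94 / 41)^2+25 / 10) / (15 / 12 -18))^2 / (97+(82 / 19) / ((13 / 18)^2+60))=3.26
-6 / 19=-0.32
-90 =-90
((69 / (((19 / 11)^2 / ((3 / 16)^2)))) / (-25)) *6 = -225423 / 1155200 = -0.20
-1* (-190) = 190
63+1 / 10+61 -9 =1151 / 10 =115.10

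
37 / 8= 4.62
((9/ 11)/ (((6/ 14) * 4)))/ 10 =21/ 440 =0.05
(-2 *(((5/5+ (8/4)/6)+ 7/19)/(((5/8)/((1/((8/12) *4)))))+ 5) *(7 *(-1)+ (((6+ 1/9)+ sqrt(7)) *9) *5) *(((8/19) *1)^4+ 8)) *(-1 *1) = 10776452544 *sqrt(7)/2476099+ 320898809088/12380495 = 37434.52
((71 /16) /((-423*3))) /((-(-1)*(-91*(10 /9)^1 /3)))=71 /684320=0.00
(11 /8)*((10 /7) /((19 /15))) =825 /532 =1.55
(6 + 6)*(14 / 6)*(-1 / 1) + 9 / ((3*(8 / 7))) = -25.38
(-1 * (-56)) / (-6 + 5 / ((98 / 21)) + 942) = 784 / 13119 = 0.06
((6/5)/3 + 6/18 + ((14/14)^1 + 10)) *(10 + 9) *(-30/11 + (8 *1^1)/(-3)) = -54112/45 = -1202.49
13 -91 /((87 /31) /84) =-78611 /29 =-2710.72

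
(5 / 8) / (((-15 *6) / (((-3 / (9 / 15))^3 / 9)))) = 125 / 1296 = 0.10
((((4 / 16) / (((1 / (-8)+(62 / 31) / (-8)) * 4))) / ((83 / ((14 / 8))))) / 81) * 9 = -7 / 17928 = -0.00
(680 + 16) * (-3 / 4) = -522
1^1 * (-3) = -3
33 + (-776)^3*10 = -4672885727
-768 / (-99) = 256 / 33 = 7.76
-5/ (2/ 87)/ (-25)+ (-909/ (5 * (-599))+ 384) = 393.00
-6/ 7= -0.86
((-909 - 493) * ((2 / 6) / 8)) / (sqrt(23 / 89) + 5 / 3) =-311945 / 8072 + 2103 * sqrt(2047) / 8072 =-26.86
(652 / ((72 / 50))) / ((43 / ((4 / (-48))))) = -4075 / 4644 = -0.88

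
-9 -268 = -277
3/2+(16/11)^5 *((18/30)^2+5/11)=602629123/88578050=6.80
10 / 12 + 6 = 41 / 6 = 6.83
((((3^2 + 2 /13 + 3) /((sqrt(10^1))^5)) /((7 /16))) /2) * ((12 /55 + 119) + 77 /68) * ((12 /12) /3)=1.76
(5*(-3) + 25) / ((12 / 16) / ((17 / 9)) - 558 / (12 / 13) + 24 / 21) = -4760 / 287009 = -0.02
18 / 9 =2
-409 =-409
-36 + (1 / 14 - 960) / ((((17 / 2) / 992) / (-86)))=1146503684 / 119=9634484.74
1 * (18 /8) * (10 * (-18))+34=-371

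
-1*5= -5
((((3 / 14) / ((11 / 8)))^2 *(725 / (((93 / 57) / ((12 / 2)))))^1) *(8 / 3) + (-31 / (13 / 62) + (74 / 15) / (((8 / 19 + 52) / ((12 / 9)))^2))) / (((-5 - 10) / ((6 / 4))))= -248319925192894 / 99997458786225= -2.48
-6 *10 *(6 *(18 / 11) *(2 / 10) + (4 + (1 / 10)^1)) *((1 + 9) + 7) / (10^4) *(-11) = 34017 / 5000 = 6.80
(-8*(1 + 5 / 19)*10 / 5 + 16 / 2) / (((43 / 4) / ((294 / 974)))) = -136416 / 397879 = -0.34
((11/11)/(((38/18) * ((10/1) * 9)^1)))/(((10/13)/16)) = 0.11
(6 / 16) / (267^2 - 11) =3 / 570224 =0.00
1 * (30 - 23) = 7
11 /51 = 0.22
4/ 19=0.21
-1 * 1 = -1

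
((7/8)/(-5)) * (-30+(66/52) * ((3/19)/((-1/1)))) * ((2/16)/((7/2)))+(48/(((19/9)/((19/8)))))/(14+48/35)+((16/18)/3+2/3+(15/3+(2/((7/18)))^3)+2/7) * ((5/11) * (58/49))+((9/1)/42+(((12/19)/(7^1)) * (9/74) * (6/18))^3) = 156154748781318648198457/1940699236834502464320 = 80.46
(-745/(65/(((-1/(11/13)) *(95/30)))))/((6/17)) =48127/396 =121.53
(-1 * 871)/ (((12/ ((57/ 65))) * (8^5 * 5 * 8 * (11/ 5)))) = -1273/ 57671680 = -0.00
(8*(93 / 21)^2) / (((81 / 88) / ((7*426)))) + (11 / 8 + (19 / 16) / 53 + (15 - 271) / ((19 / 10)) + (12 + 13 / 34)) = 26307489615311 / 51767856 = 508181.94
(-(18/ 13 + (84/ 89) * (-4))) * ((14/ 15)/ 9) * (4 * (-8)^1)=-413056/ 52065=-7.93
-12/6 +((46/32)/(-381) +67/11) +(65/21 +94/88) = 8.25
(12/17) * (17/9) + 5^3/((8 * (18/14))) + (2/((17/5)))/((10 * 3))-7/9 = 1731/136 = 12.73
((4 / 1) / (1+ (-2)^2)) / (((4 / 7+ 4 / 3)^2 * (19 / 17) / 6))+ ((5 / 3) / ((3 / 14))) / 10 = 1.96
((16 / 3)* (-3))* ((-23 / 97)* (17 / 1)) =6256 / 97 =64.49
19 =19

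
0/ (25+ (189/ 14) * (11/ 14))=0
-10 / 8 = -5 / 4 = -1.25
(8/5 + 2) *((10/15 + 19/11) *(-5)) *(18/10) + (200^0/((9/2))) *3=-12688/165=-76.90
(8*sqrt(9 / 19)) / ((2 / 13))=156*sqrt(19) / 19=35.79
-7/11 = -0.64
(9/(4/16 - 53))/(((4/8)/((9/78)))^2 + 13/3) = -81/10972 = -0.01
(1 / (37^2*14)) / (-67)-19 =-24398319 / 1284122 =-19.00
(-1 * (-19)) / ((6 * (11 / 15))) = 95 / 22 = 4.32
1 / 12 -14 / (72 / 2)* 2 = -25 / 36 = -0.69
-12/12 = -1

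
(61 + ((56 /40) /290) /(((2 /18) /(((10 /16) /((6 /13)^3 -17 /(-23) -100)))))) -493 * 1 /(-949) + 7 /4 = 63.27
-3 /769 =-0.00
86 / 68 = 43 / 34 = 1.26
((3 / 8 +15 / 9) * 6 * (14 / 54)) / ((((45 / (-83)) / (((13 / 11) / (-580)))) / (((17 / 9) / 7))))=898807 / 279061200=0.00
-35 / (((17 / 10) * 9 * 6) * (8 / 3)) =-175 / 1224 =-0.14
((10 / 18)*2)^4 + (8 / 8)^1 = 16561 / 6561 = 2.52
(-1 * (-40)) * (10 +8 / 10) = 432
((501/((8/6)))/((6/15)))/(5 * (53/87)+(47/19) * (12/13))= 161489835/916184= 176.26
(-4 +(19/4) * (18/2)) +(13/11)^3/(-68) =38.73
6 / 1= 6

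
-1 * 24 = -24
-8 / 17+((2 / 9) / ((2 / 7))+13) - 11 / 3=1475 / 153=9.64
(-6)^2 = 36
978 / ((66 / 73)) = 11899 / 11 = 1081.73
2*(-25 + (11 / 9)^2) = -3808 / 81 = -47.01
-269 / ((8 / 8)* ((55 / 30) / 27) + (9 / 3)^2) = -43578 / 1469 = -29.67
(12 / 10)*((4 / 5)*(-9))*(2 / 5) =-3.46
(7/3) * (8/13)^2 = 448/507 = 0.88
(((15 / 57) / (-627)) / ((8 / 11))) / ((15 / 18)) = -0.00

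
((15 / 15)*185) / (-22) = -185 / 22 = -8.41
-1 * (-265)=265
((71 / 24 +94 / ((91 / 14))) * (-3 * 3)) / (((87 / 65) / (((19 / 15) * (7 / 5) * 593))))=-85730603 / 696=-123176.15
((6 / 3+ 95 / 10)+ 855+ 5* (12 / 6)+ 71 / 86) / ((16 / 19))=716775 / 688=1041.82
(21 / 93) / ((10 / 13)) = 91 / 310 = 0.29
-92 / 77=-1.19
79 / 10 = 7.90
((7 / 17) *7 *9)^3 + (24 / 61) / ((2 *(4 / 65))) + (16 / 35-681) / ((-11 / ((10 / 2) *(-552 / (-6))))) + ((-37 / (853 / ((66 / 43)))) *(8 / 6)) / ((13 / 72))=45918.75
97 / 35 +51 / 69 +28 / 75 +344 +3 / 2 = 349.38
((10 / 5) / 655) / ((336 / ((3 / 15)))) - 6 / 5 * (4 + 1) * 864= -2852236799 / 550200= -5184.00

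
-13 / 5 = -2.60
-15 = -15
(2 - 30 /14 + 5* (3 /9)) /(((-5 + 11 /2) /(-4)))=-256 /21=-12.19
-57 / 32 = -1.78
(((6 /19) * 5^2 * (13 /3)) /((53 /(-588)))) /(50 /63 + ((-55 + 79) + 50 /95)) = -6019650 /401581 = -14.99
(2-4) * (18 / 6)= -6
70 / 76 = 35 / 38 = 0.92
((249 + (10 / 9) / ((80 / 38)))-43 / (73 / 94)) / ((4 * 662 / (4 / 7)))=510247 / 12178152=0.04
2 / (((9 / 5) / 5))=5.56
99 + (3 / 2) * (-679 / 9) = -85 / 6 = -14.17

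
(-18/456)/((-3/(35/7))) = 5/76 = 0.07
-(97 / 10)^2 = -9409 / 100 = -94.09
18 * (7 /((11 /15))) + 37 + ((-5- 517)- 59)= -4094 /11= -372.18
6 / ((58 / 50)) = 150 / 29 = 5.17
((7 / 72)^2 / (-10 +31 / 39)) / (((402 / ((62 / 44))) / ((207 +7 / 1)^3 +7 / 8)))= -516073093991 / 14630381568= -35.27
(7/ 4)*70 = 245/ 2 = 122.50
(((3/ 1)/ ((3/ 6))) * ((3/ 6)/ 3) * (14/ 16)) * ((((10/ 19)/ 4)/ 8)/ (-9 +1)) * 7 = -245/ 19456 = -0.01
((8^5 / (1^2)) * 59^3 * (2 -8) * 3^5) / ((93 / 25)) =-81767787724800 / 31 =-2637670571767.74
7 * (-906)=-6342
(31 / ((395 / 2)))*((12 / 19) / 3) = 248 / 7505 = 0.03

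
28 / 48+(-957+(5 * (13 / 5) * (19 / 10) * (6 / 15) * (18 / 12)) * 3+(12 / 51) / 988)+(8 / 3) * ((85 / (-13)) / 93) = -106859574709 / 117152100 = -912.14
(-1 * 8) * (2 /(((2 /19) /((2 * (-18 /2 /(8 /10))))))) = 3420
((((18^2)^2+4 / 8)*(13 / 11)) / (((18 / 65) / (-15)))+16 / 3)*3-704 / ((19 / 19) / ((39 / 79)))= -70078215023 / 3476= -20160591.20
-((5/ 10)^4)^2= -1/ 256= -0.00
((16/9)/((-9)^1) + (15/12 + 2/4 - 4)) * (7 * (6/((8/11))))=-61061/432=-141.34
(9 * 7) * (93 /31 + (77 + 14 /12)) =10227 /2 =5113.50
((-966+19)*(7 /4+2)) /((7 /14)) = -14205 /2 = -7102.50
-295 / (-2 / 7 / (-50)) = -51625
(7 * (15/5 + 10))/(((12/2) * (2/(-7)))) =-637/12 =-53.08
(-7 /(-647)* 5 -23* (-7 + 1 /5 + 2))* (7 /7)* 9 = 3215871 /3235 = 994.09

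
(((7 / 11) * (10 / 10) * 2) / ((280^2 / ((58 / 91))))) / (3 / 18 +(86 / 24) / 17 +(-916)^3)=-1479 / 109862304767114900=-0.00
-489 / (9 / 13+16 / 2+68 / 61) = -49.86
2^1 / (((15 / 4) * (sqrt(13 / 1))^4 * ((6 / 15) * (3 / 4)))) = 16 / 1521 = 0.01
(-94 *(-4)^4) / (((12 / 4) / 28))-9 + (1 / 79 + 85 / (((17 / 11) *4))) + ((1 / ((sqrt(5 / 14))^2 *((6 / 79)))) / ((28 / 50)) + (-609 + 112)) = -71107501 / 316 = -225023.74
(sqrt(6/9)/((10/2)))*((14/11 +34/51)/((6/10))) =64*sqrt(6)/297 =0.53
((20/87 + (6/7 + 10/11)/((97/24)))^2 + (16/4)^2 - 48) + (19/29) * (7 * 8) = 2167968960760/422243938809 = 5.13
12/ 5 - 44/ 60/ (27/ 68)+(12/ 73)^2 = 1252016/ 2158245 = 0.58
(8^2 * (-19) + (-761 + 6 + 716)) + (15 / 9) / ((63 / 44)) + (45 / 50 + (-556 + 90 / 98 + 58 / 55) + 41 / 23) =-1208456395 / 669438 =-1805.18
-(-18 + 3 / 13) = 231 / 13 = 17.77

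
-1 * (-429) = 429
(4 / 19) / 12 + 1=58 / 57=1.02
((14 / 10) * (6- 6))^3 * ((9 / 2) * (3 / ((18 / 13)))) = 0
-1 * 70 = -70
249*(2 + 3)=1245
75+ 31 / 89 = 6706 / 89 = 75.35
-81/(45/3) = -27/5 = -5.40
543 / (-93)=-181 / 31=-5.84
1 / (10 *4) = 1 / 40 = 0.02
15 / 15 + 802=803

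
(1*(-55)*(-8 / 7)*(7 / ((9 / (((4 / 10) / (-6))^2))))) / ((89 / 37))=3256 / 36045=0.09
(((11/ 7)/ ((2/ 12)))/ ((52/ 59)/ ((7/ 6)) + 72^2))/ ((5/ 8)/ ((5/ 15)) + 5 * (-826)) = -118/ 267865775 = -0.00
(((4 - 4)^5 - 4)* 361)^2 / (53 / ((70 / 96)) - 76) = -18244940 / 29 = -629135.86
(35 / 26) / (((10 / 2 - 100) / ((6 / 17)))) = -21 / 4199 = -0.01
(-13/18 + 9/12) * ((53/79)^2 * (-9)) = -2809/24964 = -0.11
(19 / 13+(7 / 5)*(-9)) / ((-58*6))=181 / 5655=0.03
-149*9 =-1341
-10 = -10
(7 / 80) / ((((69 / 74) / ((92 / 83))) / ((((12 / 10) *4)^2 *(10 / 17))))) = 49728 / 35275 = 1.41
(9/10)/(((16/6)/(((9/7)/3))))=81/560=0.14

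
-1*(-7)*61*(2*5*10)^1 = 42700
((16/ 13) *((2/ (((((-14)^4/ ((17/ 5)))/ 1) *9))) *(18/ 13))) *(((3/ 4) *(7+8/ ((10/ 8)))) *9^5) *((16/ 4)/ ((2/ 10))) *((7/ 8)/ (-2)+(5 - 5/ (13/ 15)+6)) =201165121701/ 105499940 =1906.78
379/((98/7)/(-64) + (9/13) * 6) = 157664/1637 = 96.31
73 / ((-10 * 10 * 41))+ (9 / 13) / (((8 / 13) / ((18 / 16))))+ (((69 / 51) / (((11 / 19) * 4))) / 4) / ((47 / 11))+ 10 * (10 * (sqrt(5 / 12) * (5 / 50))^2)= 267104329 / 157243200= 1.70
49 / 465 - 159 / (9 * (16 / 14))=-57113 / 3720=-15.35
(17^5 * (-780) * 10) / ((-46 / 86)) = 476220037800 / 23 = 20705219034.78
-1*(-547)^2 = -299209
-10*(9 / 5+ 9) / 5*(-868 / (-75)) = -31248 / 125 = -249.98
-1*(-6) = 6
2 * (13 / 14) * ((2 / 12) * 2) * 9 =5.57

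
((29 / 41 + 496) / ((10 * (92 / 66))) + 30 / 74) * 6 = 15089139 / 69782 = 216.23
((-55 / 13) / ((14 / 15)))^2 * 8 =1361250 / 8281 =164.38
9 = 9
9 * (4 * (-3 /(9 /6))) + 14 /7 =-70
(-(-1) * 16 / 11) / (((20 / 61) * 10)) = 122 / 275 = 0.44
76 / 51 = 1.49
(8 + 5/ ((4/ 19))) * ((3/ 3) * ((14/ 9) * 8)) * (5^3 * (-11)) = -4889500/ 9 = -543277.78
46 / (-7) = -46 / 7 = -6.57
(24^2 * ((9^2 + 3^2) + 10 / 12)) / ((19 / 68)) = 3557760 / 19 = 187250.53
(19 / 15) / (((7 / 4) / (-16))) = -1216 / 105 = -11.58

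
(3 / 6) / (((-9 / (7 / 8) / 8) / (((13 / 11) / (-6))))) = 91 / 1188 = 0.08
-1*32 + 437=405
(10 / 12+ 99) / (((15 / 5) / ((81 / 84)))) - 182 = -8395 / 56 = -149.91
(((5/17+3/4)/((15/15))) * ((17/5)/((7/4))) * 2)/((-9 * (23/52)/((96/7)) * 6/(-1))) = 118144/50715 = 2.33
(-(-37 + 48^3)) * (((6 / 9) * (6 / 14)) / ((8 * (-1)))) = 110555 / 28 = 3948.39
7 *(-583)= -4081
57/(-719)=-57/719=-0.08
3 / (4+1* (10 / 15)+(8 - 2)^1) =9 / 32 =0.28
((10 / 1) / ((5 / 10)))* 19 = 380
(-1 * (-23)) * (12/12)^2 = 23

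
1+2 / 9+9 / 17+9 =1645 / 153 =10.75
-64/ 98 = -32/ 49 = -0.65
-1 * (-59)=59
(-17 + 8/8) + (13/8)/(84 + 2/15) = -161341/10096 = -15.98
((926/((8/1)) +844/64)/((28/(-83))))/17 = -171229/7616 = -22.48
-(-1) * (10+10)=20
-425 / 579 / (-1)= 425 / 579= 0.73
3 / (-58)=-3 / 58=-0.05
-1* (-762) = 762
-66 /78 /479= -11 /6227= -0.00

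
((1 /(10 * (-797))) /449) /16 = -1 /57256480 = -0.00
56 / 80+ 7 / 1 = 77 / 10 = 7.70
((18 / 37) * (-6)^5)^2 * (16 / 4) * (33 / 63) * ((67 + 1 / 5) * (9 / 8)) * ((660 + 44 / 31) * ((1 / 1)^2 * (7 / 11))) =202454131398672384 / 212195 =954094730783.82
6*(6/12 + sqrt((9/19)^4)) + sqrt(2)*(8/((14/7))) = 1569/361 + 4*sqrt(2) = 10.00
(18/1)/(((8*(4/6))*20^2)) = 27/3200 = 0.01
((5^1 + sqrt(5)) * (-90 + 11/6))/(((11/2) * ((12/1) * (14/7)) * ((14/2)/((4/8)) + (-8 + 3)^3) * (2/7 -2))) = -18515/1054944 -3703 * sqrt(5)/1054944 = -0.03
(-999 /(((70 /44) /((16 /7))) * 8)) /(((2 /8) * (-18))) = 9768 /245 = 39.87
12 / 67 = 0.18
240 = 240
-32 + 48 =16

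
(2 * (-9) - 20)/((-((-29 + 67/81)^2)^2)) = 817887699/13559153105288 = 0.00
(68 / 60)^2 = 289 / 225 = 1.28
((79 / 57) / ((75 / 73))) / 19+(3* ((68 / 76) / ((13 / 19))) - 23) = -19.01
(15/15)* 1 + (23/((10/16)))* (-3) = -109.40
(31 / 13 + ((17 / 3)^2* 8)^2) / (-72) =-69491983 / 75816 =-916.59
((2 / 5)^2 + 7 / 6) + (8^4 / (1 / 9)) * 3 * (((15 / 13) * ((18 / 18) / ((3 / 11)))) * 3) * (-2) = -5474301413 / 1950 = -2807334.06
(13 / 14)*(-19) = -247 / 14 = -17.64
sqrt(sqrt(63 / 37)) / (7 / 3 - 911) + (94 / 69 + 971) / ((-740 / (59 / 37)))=-3958487 / 1889220 - 3 * sqrt(3) * 37^(3 / 4) * 7^(1 / 4) / 100862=-2.10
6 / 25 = 0.24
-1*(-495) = 495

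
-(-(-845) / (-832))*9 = 585 / 64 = 9.14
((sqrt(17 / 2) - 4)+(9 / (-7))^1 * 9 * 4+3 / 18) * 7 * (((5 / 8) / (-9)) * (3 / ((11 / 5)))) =52625 / 1584 - 175 * sqrt(34) / 528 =31.29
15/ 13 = 1.15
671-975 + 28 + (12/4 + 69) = -204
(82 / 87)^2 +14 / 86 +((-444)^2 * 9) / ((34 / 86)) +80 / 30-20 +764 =24834545669219 / 5532939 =4488490.78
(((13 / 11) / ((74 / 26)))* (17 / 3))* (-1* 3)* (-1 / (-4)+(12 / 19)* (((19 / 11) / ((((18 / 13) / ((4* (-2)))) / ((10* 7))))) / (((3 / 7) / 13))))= 94471.47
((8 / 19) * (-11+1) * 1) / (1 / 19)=-80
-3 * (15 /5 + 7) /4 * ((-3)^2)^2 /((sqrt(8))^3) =-1215 * sqrt(2) /64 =-26.85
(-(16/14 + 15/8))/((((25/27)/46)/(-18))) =944541/350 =2698.69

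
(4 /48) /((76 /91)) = 91 /912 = 0.10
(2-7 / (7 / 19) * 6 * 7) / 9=-796 / 9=-88.44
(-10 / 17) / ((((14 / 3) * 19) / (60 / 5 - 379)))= 5505 / 2261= 2.43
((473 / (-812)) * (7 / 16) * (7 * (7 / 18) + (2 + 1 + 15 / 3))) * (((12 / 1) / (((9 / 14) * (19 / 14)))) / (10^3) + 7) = -4561985197 / 238032000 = -19.17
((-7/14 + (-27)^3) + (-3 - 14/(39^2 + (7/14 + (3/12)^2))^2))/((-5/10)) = 23335551258493/592679025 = 39373.00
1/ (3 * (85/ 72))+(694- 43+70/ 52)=1442309/ 2210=652.63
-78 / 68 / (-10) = 0.11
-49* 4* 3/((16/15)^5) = -111628125/262144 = -425.83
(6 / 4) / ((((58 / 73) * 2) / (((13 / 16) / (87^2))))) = 949 / 9365376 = 0.00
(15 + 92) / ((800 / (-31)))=-3317 / 800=-4.15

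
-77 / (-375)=0.21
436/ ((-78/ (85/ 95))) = -3706/ 741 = -5.00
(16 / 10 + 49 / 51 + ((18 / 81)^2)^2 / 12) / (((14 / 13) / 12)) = 111401498 / 3903795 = 28.54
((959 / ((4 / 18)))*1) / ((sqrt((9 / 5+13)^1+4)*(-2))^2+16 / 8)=43155 / 772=55.90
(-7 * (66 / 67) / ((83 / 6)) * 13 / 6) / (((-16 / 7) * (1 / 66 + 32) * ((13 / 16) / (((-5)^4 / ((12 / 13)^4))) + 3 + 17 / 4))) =952527200625 / 467968907292937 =0.00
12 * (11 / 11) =12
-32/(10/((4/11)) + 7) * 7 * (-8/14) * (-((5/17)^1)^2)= -6400/19941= -0.32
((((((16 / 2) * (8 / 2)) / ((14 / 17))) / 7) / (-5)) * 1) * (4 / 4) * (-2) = 544 / 245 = 2.22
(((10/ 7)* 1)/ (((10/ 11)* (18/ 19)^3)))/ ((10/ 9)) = 75449/ 45360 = 1.66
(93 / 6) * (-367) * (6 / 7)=-34131 / 7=-4875.86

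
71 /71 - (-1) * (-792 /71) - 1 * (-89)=5598 /71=78.85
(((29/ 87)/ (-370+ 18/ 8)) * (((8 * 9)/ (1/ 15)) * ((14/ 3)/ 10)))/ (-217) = 96/ 45601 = 0.00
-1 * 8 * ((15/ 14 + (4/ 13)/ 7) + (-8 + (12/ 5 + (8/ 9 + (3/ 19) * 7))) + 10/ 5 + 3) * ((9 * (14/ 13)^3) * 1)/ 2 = -306159056/ 2713295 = -112.84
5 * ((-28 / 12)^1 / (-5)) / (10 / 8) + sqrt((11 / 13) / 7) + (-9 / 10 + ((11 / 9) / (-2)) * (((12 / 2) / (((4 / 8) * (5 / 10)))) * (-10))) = sqrt(1001) / 91 + 4429 / 30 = 147.98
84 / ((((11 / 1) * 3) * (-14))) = -2 / 11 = -0.18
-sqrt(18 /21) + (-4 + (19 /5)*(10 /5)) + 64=338 /5-sqrt(42) /7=66.67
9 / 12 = 3 / 4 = 0.75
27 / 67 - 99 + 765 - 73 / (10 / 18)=179226 / 335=535.00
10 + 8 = 18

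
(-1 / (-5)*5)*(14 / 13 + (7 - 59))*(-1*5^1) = 3310 / 13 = 254.62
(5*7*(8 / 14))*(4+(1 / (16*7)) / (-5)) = 79.96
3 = 3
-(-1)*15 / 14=15 / 14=1.07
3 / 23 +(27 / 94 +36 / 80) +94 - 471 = -8131981 / 21620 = -376.13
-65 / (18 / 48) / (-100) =26 / 15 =1.73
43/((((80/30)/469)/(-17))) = -1028517/8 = -128564.62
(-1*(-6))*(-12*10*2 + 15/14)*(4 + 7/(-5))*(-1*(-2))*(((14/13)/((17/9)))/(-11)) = 72252/187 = 386.37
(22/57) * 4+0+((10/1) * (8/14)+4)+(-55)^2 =1211467/399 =3036.26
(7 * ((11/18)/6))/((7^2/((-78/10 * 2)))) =-143/630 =-0.23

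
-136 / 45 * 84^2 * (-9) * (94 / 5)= 90203904 / 25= 3608156.16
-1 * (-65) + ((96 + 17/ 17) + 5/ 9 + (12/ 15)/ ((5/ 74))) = 39239/ 225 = 174.40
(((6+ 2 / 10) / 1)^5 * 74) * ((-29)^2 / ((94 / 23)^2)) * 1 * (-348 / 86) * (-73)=2992981096094494893 / 296834375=10083000313.20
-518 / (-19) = 518 / 19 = 27.26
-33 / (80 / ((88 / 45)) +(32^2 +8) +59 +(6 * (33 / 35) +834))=-12705 / 759053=-0.02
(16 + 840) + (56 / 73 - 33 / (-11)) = 859.77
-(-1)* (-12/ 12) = -1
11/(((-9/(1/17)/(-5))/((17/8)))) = 55/72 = 0.76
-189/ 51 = -63/ 17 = -3.71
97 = 97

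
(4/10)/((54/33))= 11/45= 0.24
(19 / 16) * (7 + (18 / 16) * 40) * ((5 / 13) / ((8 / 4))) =95 / 8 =11.88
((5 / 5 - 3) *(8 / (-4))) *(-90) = -360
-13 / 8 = -1.62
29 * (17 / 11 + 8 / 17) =10933 / 187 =58.47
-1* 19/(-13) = 19/13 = 1.46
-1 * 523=-523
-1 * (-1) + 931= 932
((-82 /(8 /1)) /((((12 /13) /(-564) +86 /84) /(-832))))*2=437691072 /26231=16686.02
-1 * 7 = -7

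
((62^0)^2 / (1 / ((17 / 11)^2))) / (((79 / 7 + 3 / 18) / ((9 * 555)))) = 1638630 / 1573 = 1041.72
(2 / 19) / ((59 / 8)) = 0.01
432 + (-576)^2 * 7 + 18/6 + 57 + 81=2323005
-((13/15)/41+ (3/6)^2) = -667/2460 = -0.27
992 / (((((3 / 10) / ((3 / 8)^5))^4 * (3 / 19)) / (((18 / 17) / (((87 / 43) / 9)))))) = 6132624203064375 / 555068654073413632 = 0.01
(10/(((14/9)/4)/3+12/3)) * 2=1080/223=4.84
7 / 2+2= 11 / 2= 5.50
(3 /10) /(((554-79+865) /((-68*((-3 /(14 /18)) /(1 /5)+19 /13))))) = 0.27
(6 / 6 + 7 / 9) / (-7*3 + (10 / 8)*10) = -32 / 153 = -0.21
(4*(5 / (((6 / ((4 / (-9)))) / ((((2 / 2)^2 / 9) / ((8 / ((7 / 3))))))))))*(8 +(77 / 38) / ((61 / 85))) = -292705 / 563274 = -0.52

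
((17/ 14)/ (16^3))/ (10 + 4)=17/ 802816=0.00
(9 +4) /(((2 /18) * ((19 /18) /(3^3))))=56862 /19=2992.74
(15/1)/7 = 15/7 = 2.14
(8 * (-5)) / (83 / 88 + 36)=-3520 / 3251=-1.08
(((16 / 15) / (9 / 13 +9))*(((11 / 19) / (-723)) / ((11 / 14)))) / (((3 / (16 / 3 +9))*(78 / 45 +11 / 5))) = -8944 / 65649123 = -0.00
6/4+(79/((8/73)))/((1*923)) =16843/7384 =2.28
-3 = -3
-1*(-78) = 78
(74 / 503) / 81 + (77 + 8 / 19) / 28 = 59972321 / 21675276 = 2.77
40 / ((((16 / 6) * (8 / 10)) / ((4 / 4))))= 18.75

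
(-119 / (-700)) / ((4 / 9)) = 153 / 400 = 0.38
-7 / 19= -0.37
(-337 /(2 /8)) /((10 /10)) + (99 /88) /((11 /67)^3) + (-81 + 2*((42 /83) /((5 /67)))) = -1161.22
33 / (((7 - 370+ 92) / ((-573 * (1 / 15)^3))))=2101 / 101625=0.02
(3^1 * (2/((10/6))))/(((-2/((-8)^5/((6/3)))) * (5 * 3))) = 49152/25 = 1966.08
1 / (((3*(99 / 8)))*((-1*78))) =-4 / 11583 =-0.00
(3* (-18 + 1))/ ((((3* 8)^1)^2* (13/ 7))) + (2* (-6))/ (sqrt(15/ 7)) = -4* sqrt(105)/ 5-119/ 2496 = -8.25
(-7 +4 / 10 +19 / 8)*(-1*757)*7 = 895531 / 40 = 22388.28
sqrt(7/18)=sqrt(14)/6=0.62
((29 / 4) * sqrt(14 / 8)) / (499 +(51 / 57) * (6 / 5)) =2755 * sqrt(7) / 380056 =0.02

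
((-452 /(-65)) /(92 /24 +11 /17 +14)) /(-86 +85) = -46104 /122525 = -0.38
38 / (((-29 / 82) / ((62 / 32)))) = -24149 / 116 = -208.18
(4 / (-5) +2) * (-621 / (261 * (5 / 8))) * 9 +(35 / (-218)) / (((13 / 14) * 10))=-84511397 / 2054650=-41.13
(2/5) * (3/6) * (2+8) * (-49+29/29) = -96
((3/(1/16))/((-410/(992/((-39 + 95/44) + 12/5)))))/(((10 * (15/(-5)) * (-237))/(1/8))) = 21824/368128545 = 0.00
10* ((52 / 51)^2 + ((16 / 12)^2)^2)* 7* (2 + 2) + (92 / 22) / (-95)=28767355186 / 24462405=1175.98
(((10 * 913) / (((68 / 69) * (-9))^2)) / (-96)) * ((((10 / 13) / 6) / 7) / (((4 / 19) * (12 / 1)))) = -229414075 / 26176131072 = -0.01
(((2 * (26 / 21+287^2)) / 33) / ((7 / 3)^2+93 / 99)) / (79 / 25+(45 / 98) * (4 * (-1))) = 302710625 / 512236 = 590.96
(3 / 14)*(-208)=-312 / 7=-44.57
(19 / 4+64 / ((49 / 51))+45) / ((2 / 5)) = 114035 / 392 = 290.91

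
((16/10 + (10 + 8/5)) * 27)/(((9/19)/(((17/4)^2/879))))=181203/11720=15.46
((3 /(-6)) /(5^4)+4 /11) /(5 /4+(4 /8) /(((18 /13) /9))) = 1663 /20625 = 0.08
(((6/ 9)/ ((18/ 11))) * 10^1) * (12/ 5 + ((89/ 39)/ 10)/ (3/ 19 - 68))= 13252943/ 1357317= 9.76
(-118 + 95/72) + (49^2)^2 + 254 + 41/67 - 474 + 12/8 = 27807786065/4824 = 5764466.43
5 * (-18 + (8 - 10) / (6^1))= -275 / 3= -91.67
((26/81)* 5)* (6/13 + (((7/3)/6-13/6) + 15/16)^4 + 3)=110679208865/17414258688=6.36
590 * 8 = 4720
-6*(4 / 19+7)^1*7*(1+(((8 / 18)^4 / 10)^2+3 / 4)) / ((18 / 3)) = -7224378800849 / 81788769900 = -88.33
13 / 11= 1.18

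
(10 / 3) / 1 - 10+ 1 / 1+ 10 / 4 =-19 / 6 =-3.17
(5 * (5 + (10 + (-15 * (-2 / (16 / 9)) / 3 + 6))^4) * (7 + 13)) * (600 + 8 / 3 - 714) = -1246607016725 / 512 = -2434779329.54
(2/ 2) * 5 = 5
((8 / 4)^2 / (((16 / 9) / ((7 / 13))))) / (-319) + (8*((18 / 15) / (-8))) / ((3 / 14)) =-464779 / 82940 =-5.60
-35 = -35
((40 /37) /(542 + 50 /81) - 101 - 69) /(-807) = 34556855 /164045346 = 0.21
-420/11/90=-14/33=-0.42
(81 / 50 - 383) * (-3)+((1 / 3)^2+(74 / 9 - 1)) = 1151.47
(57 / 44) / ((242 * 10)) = 57 / 106480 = 0.00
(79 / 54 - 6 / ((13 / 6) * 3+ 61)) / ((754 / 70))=2597 / 20358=0.13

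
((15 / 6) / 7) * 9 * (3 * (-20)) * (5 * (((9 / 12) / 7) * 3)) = -30375 / 98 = -309.95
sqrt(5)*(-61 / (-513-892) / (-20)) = -61*sqrt(5) / 28100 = -0.00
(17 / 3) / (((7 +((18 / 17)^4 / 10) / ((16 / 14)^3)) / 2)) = 908708480 / 568012389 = 1.60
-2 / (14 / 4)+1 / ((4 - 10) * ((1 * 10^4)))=-240007 / 420000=-0.57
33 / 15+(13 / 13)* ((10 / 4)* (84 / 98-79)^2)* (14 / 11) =7481072 / 385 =19431.36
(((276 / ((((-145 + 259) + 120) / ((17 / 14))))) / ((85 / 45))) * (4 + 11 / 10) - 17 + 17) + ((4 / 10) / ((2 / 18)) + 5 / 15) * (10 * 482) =51767717 / 2730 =18962.53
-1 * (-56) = 56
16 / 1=16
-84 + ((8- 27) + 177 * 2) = 251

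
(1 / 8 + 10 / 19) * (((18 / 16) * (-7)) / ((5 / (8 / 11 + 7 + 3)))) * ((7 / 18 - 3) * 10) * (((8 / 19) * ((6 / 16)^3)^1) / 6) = 1572291 / 1478656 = 1.06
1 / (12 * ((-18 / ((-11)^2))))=-121 / 216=-0.56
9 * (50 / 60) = 15 / 2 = 7.50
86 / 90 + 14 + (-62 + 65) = 808 / 45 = 17.96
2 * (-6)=-12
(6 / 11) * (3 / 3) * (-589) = -3534 / 11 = -321.27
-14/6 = -7/3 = -2.33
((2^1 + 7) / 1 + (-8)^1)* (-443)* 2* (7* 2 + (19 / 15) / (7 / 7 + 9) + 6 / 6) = -1005167 / 75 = -13402.23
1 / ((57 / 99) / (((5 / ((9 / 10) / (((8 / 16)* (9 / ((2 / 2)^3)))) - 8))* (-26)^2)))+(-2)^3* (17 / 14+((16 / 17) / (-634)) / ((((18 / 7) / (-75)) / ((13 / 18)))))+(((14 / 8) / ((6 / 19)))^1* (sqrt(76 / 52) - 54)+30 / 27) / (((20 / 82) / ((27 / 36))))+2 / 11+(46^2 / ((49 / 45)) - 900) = -151614546613433 / 238415395680+5453* sqrt(247) / 4160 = -615.32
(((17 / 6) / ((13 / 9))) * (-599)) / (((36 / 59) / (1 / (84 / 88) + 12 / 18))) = -600797 / 182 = -3301.08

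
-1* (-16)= 16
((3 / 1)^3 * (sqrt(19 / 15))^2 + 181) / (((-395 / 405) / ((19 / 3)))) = -551988 / 395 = -1397.44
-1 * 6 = -6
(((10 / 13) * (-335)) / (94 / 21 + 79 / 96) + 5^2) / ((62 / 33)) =-12032625 / 956722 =-12.58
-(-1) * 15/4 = 15/4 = 3.75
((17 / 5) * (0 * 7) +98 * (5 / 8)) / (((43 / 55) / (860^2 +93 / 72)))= 239187057725 / 4128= 57942601.19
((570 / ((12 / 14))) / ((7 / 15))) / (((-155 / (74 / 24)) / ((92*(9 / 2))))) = -727605 / 62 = -11735.56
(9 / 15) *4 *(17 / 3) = 68 / 5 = 13.60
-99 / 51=-1.94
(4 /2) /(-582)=-1 /291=-0.00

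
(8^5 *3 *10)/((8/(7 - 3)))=491520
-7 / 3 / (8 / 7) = -49 / 24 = -2.04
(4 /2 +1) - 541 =-538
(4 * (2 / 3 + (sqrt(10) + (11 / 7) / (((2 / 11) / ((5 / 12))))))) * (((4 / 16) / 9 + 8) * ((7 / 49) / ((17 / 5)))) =85 * sqrt(10) / 63 + 20315 / 3528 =10.02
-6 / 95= -0.06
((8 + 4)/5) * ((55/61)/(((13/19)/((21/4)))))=16.60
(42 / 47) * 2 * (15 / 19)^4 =4252500 / 6125087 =0.69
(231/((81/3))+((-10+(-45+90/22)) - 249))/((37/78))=-749944/1221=-614.20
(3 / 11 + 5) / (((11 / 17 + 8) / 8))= 7888 / 1617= 4.88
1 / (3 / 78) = 26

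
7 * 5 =35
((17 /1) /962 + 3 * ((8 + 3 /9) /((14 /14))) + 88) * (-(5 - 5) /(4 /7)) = 0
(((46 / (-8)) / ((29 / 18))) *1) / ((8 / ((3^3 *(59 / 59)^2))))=-5589 / 464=-12.05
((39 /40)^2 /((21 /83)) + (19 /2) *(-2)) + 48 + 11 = 490081 /11200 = 43.76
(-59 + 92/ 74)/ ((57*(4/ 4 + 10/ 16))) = -17096/ 27417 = -0.62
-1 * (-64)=64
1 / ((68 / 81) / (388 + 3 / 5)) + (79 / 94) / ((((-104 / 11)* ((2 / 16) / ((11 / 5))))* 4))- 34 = 178033203 / 415480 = 428.50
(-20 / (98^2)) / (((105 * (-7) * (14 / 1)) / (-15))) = -5 / 1647086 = -0.00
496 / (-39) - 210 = -222.72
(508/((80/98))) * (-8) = -24892/5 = -4978.40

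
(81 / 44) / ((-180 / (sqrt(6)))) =-9 * sqrt(6) / 880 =-0.03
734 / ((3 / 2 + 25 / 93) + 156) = 136524 / 29345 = 4.65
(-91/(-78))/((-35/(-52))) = 26/15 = 1.73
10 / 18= 5 / 9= 0.56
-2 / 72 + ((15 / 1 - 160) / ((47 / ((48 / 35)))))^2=69647663 / 3896676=17.87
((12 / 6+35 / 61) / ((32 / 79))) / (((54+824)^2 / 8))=12403 / 188095696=0.00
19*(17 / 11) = 323 / 11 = 29.36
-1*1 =-1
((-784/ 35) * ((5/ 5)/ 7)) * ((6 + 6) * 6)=-1152/ 5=-230.40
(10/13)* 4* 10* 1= 400/13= 30.77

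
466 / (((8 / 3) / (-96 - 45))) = -24639.75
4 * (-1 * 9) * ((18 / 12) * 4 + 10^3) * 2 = -72432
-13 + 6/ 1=-7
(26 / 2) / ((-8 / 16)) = -26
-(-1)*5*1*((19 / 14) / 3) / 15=19 / 126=0.15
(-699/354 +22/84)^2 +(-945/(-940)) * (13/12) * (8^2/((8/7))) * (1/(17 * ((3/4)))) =9465036778/1226561679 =7.72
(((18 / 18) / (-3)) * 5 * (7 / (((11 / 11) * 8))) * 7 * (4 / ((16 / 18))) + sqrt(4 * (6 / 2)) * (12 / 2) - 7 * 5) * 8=-1295 / 2 + 96 * sqrt(3)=-481.22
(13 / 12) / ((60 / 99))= 143 / 80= 1.79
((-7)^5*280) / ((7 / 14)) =-9411920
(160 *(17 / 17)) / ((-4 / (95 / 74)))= -1900 / 37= -51.35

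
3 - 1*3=0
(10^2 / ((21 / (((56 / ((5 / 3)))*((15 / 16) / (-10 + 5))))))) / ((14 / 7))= -15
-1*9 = -9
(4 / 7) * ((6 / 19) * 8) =192 / 133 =1.44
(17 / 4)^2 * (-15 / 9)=-30.10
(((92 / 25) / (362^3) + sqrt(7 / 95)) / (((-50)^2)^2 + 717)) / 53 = 23 / 98222602116887050 + sqrt(665) / 31472360095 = 0.00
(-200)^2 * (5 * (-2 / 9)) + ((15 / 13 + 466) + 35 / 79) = -406478002 / 9243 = -43976.85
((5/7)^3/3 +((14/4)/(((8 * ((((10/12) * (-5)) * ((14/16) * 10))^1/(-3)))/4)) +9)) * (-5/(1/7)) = -324.29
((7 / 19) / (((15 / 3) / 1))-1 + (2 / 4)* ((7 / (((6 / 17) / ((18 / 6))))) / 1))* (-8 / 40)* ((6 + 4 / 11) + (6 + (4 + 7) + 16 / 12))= -142.37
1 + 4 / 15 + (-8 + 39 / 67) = -6182 / 1005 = -6.15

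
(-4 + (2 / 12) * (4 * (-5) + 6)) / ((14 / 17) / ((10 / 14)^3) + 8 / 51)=-40375 / 15406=-2.62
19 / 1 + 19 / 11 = 228 / 11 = 20.73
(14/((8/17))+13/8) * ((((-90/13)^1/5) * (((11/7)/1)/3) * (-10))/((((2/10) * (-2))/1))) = -207075/364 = -568.89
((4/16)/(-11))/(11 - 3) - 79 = -27809/352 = -79.00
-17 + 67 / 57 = -902 / 57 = -15.82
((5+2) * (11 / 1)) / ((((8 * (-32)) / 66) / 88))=-27951 / 16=-1746.94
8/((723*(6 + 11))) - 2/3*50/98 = -204458/602259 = -0.34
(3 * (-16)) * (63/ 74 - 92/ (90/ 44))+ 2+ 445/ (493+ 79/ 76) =44197997086/ 20838585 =2120.97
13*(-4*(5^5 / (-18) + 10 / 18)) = 80990 / 9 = 8998.89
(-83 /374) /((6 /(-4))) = 83 /561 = 0.15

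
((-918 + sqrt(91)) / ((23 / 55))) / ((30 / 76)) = -127908 / 23 + 418*sqrt(91) / 69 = -5503.43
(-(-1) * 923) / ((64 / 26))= 11999 / 32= 374.97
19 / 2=9.50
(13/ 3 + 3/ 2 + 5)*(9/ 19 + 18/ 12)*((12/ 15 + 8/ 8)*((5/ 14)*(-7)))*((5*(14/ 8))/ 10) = -102375/ 1216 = -84.19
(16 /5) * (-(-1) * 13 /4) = 52 /5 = 10.40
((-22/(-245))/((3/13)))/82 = 143/30135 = 0.00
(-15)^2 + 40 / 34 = 3845 / 17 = 226.18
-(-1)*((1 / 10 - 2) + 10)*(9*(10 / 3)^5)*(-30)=-900000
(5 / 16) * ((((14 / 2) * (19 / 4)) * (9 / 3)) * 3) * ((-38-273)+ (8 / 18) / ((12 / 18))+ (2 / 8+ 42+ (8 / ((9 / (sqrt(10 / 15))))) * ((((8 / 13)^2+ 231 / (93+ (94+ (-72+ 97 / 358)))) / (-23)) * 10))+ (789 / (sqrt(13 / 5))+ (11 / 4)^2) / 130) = -667318323 / 26624-27625845625 * sqrt(6) / 962428974+ 944433 * sqrt(65) / 21632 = -24782.86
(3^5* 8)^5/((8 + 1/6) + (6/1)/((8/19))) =333167437850738688/269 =1238540661155162.41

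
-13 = -13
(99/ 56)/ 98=99/ 5488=0.02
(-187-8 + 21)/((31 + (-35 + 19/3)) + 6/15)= -2610/41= -63.66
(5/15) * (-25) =-8.33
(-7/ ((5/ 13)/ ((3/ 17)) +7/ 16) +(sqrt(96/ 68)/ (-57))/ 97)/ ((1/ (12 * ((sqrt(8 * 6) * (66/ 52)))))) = -266112 * sqrt(3)/ 1633 - 1584 * sqrt(34)/ 407303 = -282.28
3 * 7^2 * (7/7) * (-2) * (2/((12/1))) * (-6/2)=147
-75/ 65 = -15/ 13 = -1.15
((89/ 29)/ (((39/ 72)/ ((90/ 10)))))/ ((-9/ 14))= -29904/ 377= -79.32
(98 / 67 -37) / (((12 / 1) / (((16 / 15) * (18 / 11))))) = -19048 / 3685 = -5.17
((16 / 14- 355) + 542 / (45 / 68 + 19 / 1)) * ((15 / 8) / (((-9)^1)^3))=727085 / 866376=0.84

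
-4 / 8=-1 / 2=-0.50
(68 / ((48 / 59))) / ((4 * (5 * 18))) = 1003 / 4320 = 0.23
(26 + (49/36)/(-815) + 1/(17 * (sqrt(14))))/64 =sqrt(14)/15232 + 762791/1877760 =0.41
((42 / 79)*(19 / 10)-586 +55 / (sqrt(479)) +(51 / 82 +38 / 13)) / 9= -64.33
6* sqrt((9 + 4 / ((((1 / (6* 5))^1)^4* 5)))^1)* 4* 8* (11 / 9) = 704* sqrt(72001) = 188904.33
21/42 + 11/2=6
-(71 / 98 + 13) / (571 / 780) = -524550 / 27979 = -18.75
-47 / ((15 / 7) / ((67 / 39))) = -22043 / 585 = -37.68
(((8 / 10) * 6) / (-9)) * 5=-8 / 3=-2.67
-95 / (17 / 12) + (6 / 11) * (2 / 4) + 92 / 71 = -869515 / 13277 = -65.49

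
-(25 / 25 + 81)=-82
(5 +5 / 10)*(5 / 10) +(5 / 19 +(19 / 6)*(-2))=-757 / 228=-3.32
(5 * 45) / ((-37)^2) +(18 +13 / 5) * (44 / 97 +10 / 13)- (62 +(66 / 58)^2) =-275411728516 / 7259129345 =-37.94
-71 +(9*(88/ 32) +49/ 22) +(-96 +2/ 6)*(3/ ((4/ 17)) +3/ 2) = -15480/ 11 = -1407.27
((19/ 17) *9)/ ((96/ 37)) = 3.88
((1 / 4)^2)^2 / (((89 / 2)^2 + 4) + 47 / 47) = 1 / 508224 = 0.00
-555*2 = -1110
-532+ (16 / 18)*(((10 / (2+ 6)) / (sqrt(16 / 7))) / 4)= -532+ 5*sqrt(7) / 72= -531.82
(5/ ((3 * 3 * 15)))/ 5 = 1/ 135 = 0.01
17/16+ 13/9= 361/144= 2.51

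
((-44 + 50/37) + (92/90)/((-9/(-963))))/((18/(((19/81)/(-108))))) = -263872/32772195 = -0.01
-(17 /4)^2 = -289 /16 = -18.06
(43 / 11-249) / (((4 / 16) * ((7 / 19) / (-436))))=89334656 / 77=1160190.34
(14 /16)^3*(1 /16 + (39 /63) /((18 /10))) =60221 /221184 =0.27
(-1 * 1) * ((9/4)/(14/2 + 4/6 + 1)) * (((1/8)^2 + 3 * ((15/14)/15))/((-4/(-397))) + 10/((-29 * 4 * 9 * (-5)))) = -32020341/5404672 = -5.92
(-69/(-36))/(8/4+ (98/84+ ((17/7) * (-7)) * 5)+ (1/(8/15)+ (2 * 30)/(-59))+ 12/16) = -2714/113599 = -0.02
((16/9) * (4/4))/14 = 8/63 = 0.13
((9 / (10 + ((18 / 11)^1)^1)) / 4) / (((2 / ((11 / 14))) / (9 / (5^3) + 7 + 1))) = 1098801 / 1792000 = 0.61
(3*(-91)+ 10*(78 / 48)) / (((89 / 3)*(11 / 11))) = -3081 / 356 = -8.65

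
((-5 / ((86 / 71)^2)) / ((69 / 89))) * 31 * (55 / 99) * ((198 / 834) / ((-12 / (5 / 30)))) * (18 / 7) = 0.64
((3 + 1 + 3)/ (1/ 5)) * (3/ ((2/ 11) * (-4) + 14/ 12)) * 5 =34650/ 29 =1194.83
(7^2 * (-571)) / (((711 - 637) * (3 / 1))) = -126.03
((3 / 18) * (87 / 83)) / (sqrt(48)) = 29 * sqrt(3) / 1992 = 0.03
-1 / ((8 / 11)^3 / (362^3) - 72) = 7892485271 / 568258939448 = 0.01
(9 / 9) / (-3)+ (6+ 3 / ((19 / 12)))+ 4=659 / 57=11.56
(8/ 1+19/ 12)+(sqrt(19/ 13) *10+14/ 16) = 251/ 24+10 *sqrt(247)/ 13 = 22.55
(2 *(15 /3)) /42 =5 /21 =0.24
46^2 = 2116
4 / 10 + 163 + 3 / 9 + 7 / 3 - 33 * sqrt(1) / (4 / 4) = 1996 / 15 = 133.07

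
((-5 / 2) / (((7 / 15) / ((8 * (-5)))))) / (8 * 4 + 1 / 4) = 2000 / 301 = 6.64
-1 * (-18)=18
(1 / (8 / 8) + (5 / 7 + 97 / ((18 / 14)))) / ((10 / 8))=19444 / 315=61.73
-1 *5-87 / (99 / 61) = -1934 / 33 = -58.61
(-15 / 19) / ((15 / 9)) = -9 / 19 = -0.47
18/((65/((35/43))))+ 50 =28076/559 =50.23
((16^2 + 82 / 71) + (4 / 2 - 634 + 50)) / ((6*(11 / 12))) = -46128 / 781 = -59.06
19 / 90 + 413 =37189 / 90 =413.21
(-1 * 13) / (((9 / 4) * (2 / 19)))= -494 / 9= -54.89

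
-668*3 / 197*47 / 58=-47094 / 5713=-8.24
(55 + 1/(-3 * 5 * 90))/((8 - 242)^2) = 74249/73920600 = 0.00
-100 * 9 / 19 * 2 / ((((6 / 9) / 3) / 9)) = -72900 / 19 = -3836.84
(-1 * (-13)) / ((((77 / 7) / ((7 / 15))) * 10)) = 91 / 1650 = 0.06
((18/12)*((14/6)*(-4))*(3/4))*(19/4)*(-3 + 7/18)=6251/48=130.23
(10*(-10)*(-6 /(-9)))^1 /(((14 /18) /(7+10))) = -10200 /7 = -1457.14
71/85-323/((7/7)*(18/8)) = -142.72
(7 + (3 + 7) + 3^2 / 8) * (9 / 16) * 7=9135 / 128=71.37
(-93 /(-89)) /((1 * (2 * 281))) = 0.00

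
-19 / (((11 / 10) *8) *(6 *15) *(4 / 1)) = -19 / 3168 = -0.01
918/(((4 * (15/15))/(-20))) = -4590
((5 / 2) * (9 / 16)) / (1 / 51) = 2295 / 32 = 71.72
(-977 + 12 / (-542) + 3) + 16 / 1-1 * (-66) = -241738 / 271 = -892.02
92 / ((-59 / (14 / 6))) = -644 / 177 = -3.64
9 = 9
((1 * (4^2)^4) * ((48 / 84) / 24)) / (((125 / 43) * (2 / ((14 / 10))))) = 704512 / 1875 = 375.74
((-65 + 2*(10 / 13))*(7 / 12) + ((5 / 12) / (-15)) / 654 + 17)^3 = -230046550806594859219 / 28672846135285248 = -8023.15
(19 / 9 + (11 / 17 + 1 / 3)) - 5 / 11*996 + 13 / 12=-3019655 / 6732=-448.55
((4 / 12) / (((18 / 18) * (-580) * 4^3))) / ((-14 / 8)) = 1 / 194880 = 0.00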